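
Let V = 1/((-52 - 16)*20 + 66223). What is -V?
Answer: -1/64863 ≈ -1.5417e-5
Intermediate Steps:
V = 1/64863 (V = 1/(-68*20 + 66223) = 1/(-1360 + 66223) = 1/64863 ≈ 1.5417e-5)
-V = -1*1/64863 = -1/64863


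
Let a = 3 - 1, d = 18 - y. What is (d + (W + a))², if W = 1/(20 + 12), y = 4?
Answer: 263169/1024 ≈ 257.00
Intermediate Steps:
d = 14 (d = 18 - 1*4 = 18 - 4 = 14)
W = 1/32 ≈ 0.031250
a = 2
(d + (W + a))² = (14 + (1/32 + 2))² = (14 + 65/32)² = (513/32)² = 263169/1024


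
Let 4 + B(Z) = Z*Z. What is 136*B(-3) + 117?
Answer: 797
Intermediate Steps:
B(Z) = -4 + Z² (B(Z) = -4 + Z*Z = -4 + Z²)
136*B(-3) + 117 = 136*(-4 + (-3)²) + 117 = 136*(-4 + 9) + 117 = 136*5 + 117 = 680 + 117 = 797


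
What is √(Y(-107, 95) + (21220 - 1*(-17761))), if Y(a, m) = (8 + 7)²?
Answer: √39206 ≈ 198.01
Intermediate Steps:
Y(a, m) = 225 (Y(a, m) = 15² = 225)
√(Y(-107, 95) + (21220 - 1*(-17761))) = √(225 + (21220 - 1*(-17761))) = √(225 + (21220 + 17761)) = √(225 + 38981) = √39206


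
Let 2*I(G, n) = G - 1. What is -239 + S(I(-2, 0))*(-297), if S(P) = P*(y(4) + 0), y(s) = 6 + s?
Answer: 4216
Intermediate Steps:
I(G, n) = -½ + G/2 (I(G, n) = (G - 1)/2 = (-1 + G)/2 = -½ + G/2)
S(P) = 10*P (S(P) = P*((6 + 4) + 0) = P*(10 + 0) = P*10 = 10*P)
-239 + S(I(-2, 0))*(-297) = -239 + (10*(-½ + (½)*(-2)))*(-297) = -239 + (10*(-½ - 1))*(-297) = -239 + (10*(-3/2))*(-297) = -239 - 15*(-297) = -239 + 4455 = 4216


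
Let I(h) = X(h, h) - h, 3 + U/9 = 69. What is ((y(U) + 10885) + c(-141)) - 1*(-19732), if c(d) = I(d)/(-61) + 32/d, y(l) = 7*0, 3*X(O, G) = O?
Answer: 263321611/8601 ≈ 30615.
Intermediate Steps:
U = 594 (U = -27 + 9*69 = -27 + 621 = 594)
X(O, G) = O/3
y(l) = 0
I(h) = -2*h/3 (I(h) = h/3 - h = -2*h/3)
c(d) = 32/d + 2*d/183 (c(d) = -2*d/3/(-61) + 32/d = -2*d/3*(-1/61) + 32/d = 2*d/183 + 32/d = 32/d + 2*d/183)
((y(U) + 10885) + c(-141)) - 1*(-19732) = ((0 + 10885) + (32/(-141) + (2/183)*(-141))) - 1*(-19732) = (10885 + (32*(-1/141) - 94/61)) + 19732 = (10885 + (-32/141 - 94/61)) + 19732 = (10885 - 15206/8601) + 19732 = 93606679/8601 + 19732 = 263321611/8601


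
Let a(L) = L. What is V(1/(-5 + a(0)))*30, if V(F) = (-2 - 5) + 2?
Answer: -150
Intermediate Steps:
V(F) = -5 (V(F) = -7 + 2 = -5)
V(1/(-5 + a(0)))*30 = -5*30 = -150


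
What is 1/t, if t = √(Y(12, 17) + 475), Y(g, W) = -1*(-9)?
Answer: 1/22 ≈ 0.045455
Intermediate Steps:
Y(g, W) = 9
t = 22 (t = √(9 + 475) = √484 = 22)
1/t = 1/22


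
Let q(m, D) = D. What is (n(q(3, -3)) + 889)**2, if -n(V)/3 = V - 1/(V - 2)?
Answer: 20133169/25 ≈ 8.0533e+5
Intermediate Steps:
n(V) = -3*V + 3/(-2 + V) (n(V) = -3*(V - 1/(V - 2)) = -3*(V - 1/(-2 + V)) = -3*V + 3/(-2 + V))
(n(q(3, -3)) + 889)**2 = (3*(1 - 1*(-3)**2 + 2*(-3))/(-2 - 3) + 889)**2 = (3*(1 - 1*9 - 6)/(-5) + 889)**2 = (3*(-1/5)*(1 - 9 - 6) + 889)**2 = (3*(-1/5)*(-14) + 889)**2 = (42/5 + 889)**2 = (4487/5)**2 = 20133169/25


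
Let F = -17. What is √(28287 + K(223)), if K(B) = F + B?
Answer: √28493 ≈ 168.80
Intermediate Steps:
K(B) = -17 + B
√(28287 + K(223)) = √(28287 + (-17 + 223)) = √(28287 + 206) = √28493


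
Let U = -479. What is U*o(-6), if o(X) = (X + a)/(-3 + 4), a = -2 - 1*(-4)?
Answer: 1916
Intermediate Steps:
a = 2 (a = -2 + 4 = 2)
o(X) = 2 + X (o(X) = (X + 2)/(-3 + 4) = (2 + X)/1 = (2 + X)*1 = 2 + X)
U*o(-6) = -479*(2 - 6) = -479*(-4) = 1916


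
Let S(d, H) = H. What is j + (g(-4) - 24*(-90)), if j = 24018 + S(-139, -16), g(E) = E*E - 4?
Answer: 26174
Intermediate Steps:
g(E) = -4 + E² (g(E) = E² - 4 = -4 + E²)
j = 24002 (j = 24018 - 16 = 24002)
j + (g(-4) - 24*(-90)) = 24002 + ((-4 + (-4)²) - 24*(-90)) = 24002 + ((-4 + 16) + 2160) = 24002 + (12 + 2160) = 24002 + 2172 = 26174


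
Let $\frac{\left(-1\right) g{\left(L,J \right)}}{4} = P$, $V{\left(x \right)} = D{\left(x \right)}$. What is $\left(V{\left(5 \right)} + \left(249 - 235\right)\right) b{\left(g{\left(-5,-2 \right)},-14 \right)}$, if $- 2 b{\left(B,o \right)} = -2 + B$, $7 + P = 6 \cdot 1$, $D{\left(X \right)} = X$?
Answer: $-19$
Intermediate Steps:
$V{\left(x \right)} = x$
$P = -1$ ($P = -7 + 6 \cdot 1 = -7 + 6 = -1$)
$g{\left(L,J \right)} = 4$ ($g{\left(L,J \right)} = \left(-4\right) \left(-1\right) = 4$)
$b{\left(B,o \right)} = 1 - \frac{B}{2}$ ($b{\left(B,o \right)} = - \frac{-2 + B}{2} = 1 - \frac{B}{2}$)
$\left(V{\left(5 \right)} + \left(249 - 235\right)\right) b{\left(g{\left(-5,-2 \right)},-14 \right)} = \left(5 + \left(249 - 235\right)\right) \left(1 - 2\right) = \left(5 + 14\right) \left(-1\right) = 19 \left(-1\right) = -19$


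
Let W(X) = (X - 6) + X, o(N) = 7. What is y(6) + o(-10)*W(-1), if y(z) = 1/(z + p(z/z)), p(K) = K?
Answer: -391/7 ≈ -55.857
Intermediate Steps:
W(X) = -6 + 2*X (W(X) = (-6 + X) + X = -6 + 2*X)
y(z) = 1/(1 + z) (y(z) = 1/(z + z/z) = 1/(z + 1) = 1/(1 + z))
y(6) + o(-10)*W(-1) = 1/(1 + 6) + 7*(-6 + 2*(-1)) = 1/7 + 7*(-6 - 2) = ⅐ + 7*(-8) = ⅐ - 56 = -391/7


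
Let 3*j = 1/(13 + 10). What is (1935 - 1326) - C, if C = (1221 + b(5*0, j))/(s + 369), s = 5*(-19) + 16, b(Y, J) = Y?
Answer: 175389/290 ≈ 604.79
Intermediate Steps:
j = 1/69 (j = 1/(3*(13 + 10)) = (⅓)/23 = (⅓)*(1/23) = 1/69 ≈ 0.014493)
s = -79 (s = -95 + 16 = -79)
C = 1221/290 (C = (1221 + 5*0)/(-79 + 369) = (1221 + 0)/290 = 1221*(1/290) = 1221/290 ≈ 4.2103)
(1935 - 1326) - C = (1935 - 1326) - 1*1221/290 = 609 - 1221/290 = 175389/290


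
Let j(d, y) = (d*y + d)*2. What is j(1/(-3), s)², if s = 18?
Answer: 1444/9 ≈ 160.44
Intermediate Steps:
j(d, y) = 2*d + 2*d*y (j(d, y) = (d + d*y)*2 = 2*d + 2*d*y)
j(1/(-3), s)² = (2*(1 + 18)/(-3))² = (2*(-⅓)*19)² = (-38/3)² = 1444/9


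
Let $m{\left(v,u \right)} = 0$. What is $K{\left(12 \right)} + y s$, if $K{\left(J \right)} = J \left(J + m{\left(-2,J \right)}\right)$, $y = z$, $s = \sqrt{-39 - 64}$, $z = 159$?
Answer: $144 + 159 i \sqrt{103} \approx 144.0 + 1613.7 i$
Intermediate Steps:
$s = i \sqrt{103}$ ($s = \sqrt{-103} = i \sqrt{103} \approx 10.149 i$)
$y = 159$
$K{\left(J \right)} = J^{2}$ ($K{\left(J \right)} = J \left(J + 0\right) = J J = J^{2}$)
$K{\left(12 \right)} + y s = 12^{2} + 159 i \sqrt{103} = 144 + 159 i \sqrt{103}$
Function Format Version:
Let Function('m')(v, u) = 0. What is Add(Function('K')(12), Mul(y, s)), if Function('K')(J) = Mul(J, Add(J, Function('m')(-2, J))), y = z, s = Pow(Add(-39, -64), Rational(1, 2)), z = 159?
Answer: Add(144, Mul(159, I, Pow(103, Rational(1, 2)))) ≈ Add(144.00, Mul(1613.7, I))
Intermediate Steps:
s = Mul(I, Pow(103, Rational(1, 2))) (s = Pow(-103, Rational(1, 2)) = Mul(I, Pow(103, Rational(1, 2))) ≈ Mul(10.149, I))
y = 159
Function('K')(J) = Pow(J, 2) (Function('K')(J) = Mul(J, Add(J, 0)) = Mul(J, J) = Pow(J, 2))
Add(Function('K')(12), Mul(y, s)) = Add(Pow(12, 2), Mul(159, Mul(I, Pow(103, Rational(1, 2))))) = Add(144, Mul(159, I, Pow(103, Rational(1, 2))))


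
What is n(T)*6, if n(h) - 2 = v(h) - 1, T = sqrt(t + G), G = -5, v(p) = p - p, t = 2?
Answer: 6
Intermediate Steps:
v(p) = 0
T = I*sqrt(3) (T = sqrt(2 - 5) = sqrt(-3) = I*sqrt(3) ≈ 1.732*I)
n(h) = 1 (n(h) = 2 + (0 - 1) = 2 - 1 = 1)
n(T)*6 = 1*6 = 6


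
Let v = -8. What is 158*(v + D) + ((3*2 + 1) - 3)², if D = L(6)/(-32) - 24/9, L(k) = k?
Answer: -40775/24 ≈ -1699.0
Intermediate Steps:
D = -137/48 (D = 6/(-32) - 24/9 = 6*(-1/32) - 24*⅑ = -3/16 - 8/3 = -137/48 ≈ -2.8542)
158*(v + D) + ((3*2 + 1) - 3)² = 158*(-8 - 137/48) + ((3*2 + 1) - 3)² = 158*(-521/48) + ((6 + 1) - 3)² = -41159/24 + (7 - 3)² = -41159/24 + 4² = -41159/24 + 16 = -40775/24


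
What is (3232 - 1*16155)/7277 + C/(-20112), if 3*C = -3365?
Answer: -755235023/439065072 ≈ -1.7201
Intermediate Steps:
C = -3365/3 (C = (⅓)*(-3365) = -3365/3 ≈ -1121.7)
(3232 - 1*16155)/7277 + C/(-20112) = (3232 - 1*16155)/7277 - 3365/3/(-20112) = (3232 - 16155)*(1/7277) - 3365/3*(-1/20112) = -12923*1/7277 + 3365/60336 = -12923/7277 + 3365/60336 = -755235023/439065072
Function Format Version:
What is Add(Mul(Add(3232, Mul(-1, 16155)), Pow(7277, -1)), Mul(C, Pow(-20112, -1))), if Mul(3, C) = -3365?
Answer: Rational(-755235023, 439065072) ≈ -1.7201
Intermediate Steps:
C = Rational(-3365, 3) (C = Mul(Rational(1, 3), -3365) = Rational(-3365, 3) ≈ -1121.7)
Add(Mul(Add(3232, Mul(-1, 16155)), Pow(7277, -1)), Mul(C, Pow(-20112, -1))) = Add(Mul(Add(3232, Mul(-1, 16155)), Pow(7277, -1)), Mul(Rational(-3365, 3), Pow(-20112, -1))) = Add(Mul(Add(3232, -16155), Rational(1, 7277)), Mul(Rational(-3365, 3), Rational(-1, 20112))) = Add(Mul(-12923, Rational(1, 7277)), Rational(3365, 60336)) = Add(Rational(-12923, 7277), Rational(3365, 60336)) = Rational(-755235023, 439065072)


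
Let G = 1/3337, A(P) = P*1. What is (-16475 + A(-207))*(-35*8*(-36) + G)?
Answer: -561131783402/3337 ≈ -1.6815e+8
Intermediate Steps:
A(P) = P
G = 1/3337 ≈ 0.00029967
(-16475 + A(-207))*(-35*8*(-36) + G) = (-16475 - 207)*(-35*8*(-36) + 1/3337) = -16682*(-280*(-36) + 1/3337) = -16682*(10080 + 1/3337) = -16682*33636961/3337 = -561131783402/3337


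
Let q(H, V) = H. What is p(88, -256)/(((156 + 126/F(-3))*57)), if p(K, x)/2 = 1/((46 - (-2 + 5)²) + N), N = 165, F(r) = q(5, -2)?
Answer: 5/5215842 ≈ 9.5862e-7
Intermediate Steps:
F(r) = 5
p(K, x) = 1/101 (p(K, x) = 2/((46 - (-2 + 5)²) + 165) = 2/((46 - 1*3²) + 165) = 2/((46 - 1*9) + 165) = 2/((46 - 9) + 165) = 2/(37 + 165) = 2/202 = 2*(1/202) = 1/101)
p(88, -256)/(((156 + 126/F(-3))*57)) = 1/(101*(((156 + 126/5)*57))) = 1/(101*(((906/5)*57))) = 1/(101*(51642/5)) = (1/101)*(5/51642) = 5/5215842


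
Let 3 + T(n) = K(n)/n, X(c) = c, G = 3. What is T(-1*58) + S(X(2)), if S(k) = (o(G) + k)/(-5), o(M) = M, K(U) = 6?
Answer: -119/29 ≈ -4.1034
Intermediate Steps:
T(n) = -3 + 6/n
S(k) = -3/5 - k/5 (S(k) = (3 + k)/(-5) = -(3 + k)/5 = -3/5 - k/5)
T(-1*58) + S(X(2)) = (-3 + 6/((-1*58))) + (-3/5 - 1/5*2) = (-3 + 6/(-58)) + (-3/5 - 2/5) = (-3 + 6*(-1/58)) - 1 = (-3 - 3/29) - 1 = -90/29 - 1 = -119/29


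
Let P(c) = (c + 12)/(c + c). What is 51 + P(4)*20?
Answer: 91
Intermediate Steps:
P(c) = (12 + c)/(2*c) (P(c) = (12 + c)/((2*c)) = (12 + c)*(1/(2*c)) = (12 + c)/(2*c))
51 + P(4)*20 = 51 + ((½)*(12 + 4)/4)*20 = 51 + ((½)*(¼)*16)*20 = 51 + 2*20 = 51 + 40 = 91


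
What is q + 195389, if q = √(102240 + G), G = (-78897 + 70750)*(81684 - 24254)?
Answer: 195389 + 7*I*√9546530 ≈ 1.9539e+5 + 21628.0*I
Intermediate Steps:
G = -467882210 (G = -8147*57430 = -467882210)
q = 7*I*√9546530 (q = √(102240 - 467882210) = √(-467779970) = 7*I*√9546530 ≈ 21628.0*I)
q + 195389 = 7*I*√9546530 + 195389 = 195389 + 7*I*√9546530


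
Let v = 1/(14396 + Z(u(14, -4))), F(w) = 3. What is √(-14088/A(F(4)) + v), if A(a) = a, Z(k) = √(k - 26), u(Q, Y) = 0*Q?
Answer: √((-67603615 - 4696*I*√26)/(14396 + I*√26)) ≈ 0.e-10 - 68.527*I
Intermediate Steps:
u(Q, Y) = 0
Z(k) = √(-26 + k)
v = 1/(14396 + I*√26) (v = 1/(14396 + √(-26 + 0)) = 1/(14396 + √(-26)) = 1/(14396 + I*√26) ≈ 6.9464e-5 - 2.46e-8*I)
√(-14088/A(F(4)) + v) = √(-14088/3 + (7198/103622421 - I*√26/207244842)) = √(-14088*⅓ + (7198/103622421 - I*√26/207244842)) = √(-4696 + (7198/103622421 - I*√26/207244842)) = √(-486610881818/103622421 - I*√26/207244842)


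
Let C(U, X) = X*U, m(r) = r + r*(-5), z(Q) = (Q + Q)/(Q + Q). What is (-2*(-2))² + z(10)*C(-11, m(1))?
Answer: 60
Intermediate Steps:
z(Q) = 1 (z(Q) = (2*Q)/((2*Q)) = (2*Q)*(1/(2*Q)) = 1)
m(r) = -4*r (m(r) = r - 5*r = -4*r)
C(U, X) = U*X
(-2*(-2))² + z(10)*C(-11, m(1)) = (-2*(-2))² + 1*(-(-44)) = 4² + 1*(-11*(-4)) = 16 + 1*44 = 16 + 44 = 60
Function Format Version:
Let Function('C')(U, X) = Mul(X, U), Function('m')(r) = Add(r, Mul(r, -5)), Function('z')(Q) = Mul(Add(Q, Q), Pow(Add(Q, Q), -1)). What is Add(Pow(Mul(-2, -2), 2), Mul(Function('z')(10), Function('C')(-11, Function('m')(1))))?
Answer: 60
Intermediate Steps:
Function('z')(Q) = 1 (Function('z')(Q) = Mul(Mul(2, Q), Pow(Mul(2, Q), -1)) = Mul(Mul(2, Q), Mul(Rational(1, 2), Pow(Q, -1))) = 1)
Function('m')(r) = Mul(-4, r) (Function('m')(r) = Add(r, Mul(-5, r)) = Mul(-4, r))
Function('C')(U, X) = Mul(U, X)
Add(Pow(Mul(-2, -2), 2), Mul(Function('z')(10), Function('C')(-11, Function('m')(1)))) = Add(Pow(Mul(-2, -2), 2), Mul(1, Mul(-11, Mul(-4, 1)))) = Add(Pow(4, 2), Mul(1, Mul(-11, -4))) = Add(16, Mul(1, 44)) = Add(16, 44) = 60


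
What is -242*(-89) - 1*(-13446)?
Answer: 34984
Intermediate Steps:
-242*(-89) - 1*(-13446) = 21538 + 13446 = 34984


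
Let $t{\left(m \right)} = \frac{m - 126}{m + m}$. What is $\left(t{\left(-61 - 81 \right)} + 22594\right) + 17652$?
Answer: $\frac{2857533}{71} \approx 40247.0$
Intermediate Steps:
$t{\left(m \right)} = \frac{-126 + m}{2 m}$
$\left(t{\left(-61 - 81 \right)} + 22594\right) + 17652 = \left(\frac{-126 - 142}{2 \left(-61 - 81\right)} + 22594\right) + 17652 = \left(\frac{-126 - 142}{2 \left(-142\right)} + 22594\right) + 17652 = \left(\frac{1}{2} \left(- \frac{1}{142}\right) \left(-268\right) + 22594\right) + 17652 = \left(\frac{67}{71} + 22594\right) + 17652 = \frac{1604241}{71} + 17652 = \frac{2857533}{71}$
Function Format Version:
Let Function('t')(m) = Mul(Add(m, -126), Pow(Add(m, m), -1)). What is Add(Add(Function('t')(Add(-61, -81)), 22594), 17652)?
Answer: Rational(2857533, 71) ≈ 40247.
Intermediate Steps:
Function('t')(m) = Mul(Rational(1, 2), Pow(m, -1), Add(-126, m)) (Function('t')(m) = Mul(Add(-126, m), Pow(Mul(2, m), -1)) = Mul(Add(-126, m), Mul(Rational(1, 2), Pow(m, -1))) = Mul(Rational(1, 2), Pow(m, -1), Add(-126, m)))
Add(Add(Function('t')(Add(-61, -81)), 22594), 17652) = Add(Add(Mul(Rational(1, 2), Pow(Add(-61, -81), -1), Add(-126, Add(-61, -81))), 22594), 17652) = Add(Add(Mul(Rational(1, 2), Pow(-142, -1), Add(-126, -142)), 22594), 17652) = Add(Add(Mul(Rational(1, 2), Rational(-1, 142), -268), 22594), 17652) = Add(Add(Rational(67, 71), 22594), 17652) = Add(Rational(1604241, 71), 17652) = Rational(2857533, 71)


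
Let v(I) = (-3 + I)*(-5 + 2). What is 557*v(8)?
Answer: -8355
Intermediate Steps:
v(I) = 9 - 3*I (v(I) = (-3 + I)*(-3) = 9 - 3*I)
557*v(8) = 557*(9 - 3*8) = 557*(9 - 24) = 557*(-15) = -8355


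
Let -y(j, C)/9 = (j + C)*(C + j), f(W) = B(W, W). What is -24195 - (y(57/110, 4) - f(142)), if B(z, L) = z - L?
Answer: -290536419/12100 ≈ -24011.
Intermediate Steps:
f(W) = 0 (f(W) = W - W = 0)
y(j, C) = -9*(C + j)² (y(j, C) = -9*(j + C)*(C + j) = -9*(C + j)*(C + j) = -9*(C + j)²)
-24195 - (y(57/110, 4) - f(142)) = -24195 - (-9*(4 + 57/110)² - 1*0) = -24195 - (-9*(4 + 57*(1/110))² + 0) = -24195 - (-9*(4 + 57/110)² + 0) = -24195 - (-9*(497/110)² + 0) = -24195 - (-9*247009/12100 + 0) = -24195 - (-2223081/12100 + 0) = -24195 - 1*(-2223081/12100) = -24195 + 2223081/12100 = -290536419/12100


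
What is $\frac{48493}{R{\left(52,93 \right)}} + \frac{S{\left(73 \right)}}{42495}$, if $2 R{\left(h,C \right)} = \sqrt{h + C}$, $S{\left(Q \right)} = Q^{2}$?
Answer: $\frac{5329}{42495} + \frac{96986 \sqrt{145}}{145} \approx 8054.4$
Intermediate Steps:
$R{\left(h,C \right)} = \frac{\sqrt{C + h}}{2}$ ($R{\left(h,C \right)} = \frac{\sqrt{h + C}}{2} = \frac{\sqrt{C + h}}{2}$)
$\frac{48493}{R{\left(52,93 \right)}} + \frac{S{\left(73 \right)}}{42495} = \frac{48493}{\frac{1}{2} \sqrt{93 + 52}} + \frac{73^{2}}{42495} = \frac{48493}{\frac{1}{2} \sqrt{145}} + 5329 \cdot \frac{1}{42495} = 48493 \frac{2 \sqrt{145}}{145} + \frac{5329}{42495} = \frac{96986 \sqrt{145}}{145} + \frac{5329}{42495} = \frac{5329}{42495} + \frac{96986 \sqrt{145}}{145}$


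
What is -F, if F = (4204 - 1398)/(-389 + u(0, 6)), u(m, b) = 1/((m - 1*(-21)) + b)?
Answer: 37881/5251 ≈ 7.2141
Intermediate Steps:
u(m, b) = 1/(21 + b + m) (u(m, b) = 1/((m + 21) + b) = 1/((21 + m) + b) = 1/(21 + b + m))
F = -37881/5251 (F = (4204 - 1398)/(-389 + 1/(21 + 6 + 0)) = 2806/(-389 + 1/27) = 2806/(-10502/27) = 2806*(-27/10502) = -37881/5251 ≈ -7.2141)
-F = -1*(-37881/5251) = 37881/5251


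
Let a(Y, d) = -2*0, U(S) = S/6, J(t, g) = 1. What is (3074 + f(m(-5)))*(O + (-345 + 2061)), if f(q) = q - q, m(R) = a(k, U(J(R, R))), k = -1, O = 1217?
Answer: 9016042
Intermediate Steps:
U(S) = S/6 (U(S) = S*(⅙) = S/6)
a(Y, d) = 0
m(R) = 0
f(q) = 0
(3074 + f(m(-5)))*(O + (-345 + 2061)) = (3074 + 0)*(1217 + (-345 + 2061)) = 3074*(1217 + 1716) = 3074*2933 = 9016042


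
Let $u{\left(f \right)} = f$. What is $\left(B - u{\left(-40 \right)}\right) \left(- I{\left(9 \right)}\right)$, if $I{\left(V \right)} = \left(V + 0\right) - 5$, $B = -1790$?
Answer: $7000$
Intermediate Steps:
$I{\left(V \right)} = -5 + V$ ($I{\left(V \right)} = V - 5 = -5 + V$)
$\left(B - u{\left(-40 \right)}\right) \left(- I{\left(9 \right)}\right) = \left(-1790 - -40\right) \left(- (-5 + 9)\right) = \left(-1790 + 40\right) \left(\left(-1\right) 4\right) = \left(-1750\right) \left(-4\right) = 7000$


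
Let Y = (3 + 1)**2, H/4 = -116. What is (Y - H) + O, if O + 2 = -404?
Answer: 74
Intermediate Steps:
H = -464 (H = 4*(-116) = -464)
O = -406 (O = -2 - 404 = -406)
Y = 16 (Y = 4**2 = 16)
(Y - H) + O = (16 - 1*(-464)) - 406 = (16 + 464) - 406 = 480 - 406 = 74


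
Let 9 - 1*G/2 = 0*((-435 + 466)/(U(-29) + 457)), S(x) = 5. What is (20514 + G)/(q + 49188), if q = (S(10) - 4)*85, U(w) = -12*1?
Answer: 20532/49273 ≈ 0.41670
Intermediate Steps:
U(w) = -12
q = 85 (q = (5 - 4)*85 = 1*85 = 85)
G = 18 (G = 18 - 0*(-435 + 466)/(-12 + 457) = 18 - 0*31/445 = 18 - 2*0 = 18 + 0 = 18)
(20514 + G)/(q + 49188) = (20514 + 18)/(85 + 49188) = 20532/49273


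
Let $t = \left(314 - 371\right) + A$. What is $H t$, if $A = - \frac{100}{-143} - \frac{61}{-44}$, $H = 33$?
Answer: $- \frac{94233}{52} \approx -1812.2$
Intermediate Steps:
$A = \frac{1193}{572}$ ($A = \left(-100\right) \left(- \frac{1}{143}\right) - - \frac{61}{44} = \frac{100}{143} + \frac{61}{44} = \frac{1193}{572} \approx 2.0857$)
$t = - \frac{31411}{572}$ ($t = \left(314 - 371\right) + \frac{1193}{572} = -57 + \frac{1193}{572} = - \frac{31411}{572} \approx -54.914$)
$H t = 33 \left(- \frac{31411}{572}\right) = - \frac{94233}{52}$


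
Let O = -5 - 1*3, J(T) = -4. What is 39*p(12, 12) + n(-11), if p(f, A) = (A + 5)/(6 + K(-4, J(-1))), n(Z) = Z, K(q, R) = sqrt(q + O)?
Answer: 575/8 - 221*I*sqrt(3)/8 ≈ 71.875 - 47.848*I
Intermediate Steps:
O = -8 (O = -5 - 3 = -8)
K(q, R) = sqrt(-8 + q) (K(q, R) = sqrt(q - 8) = sqrt(-8 + q))
p(f, A) = (5 + A)/(6 + 2*I*sqrt(3)) (p(f, A) = (A + 5)/(6 + sqrt(-8 - 4)) = (5 + A)/(6 + sqrt(-12)) = (5 + A)/(6 + 2*I*sqrt(3)))
39*p(12, 12) + n(-11) = 39*((5 + 12)/(6 + 2*I*sqrt(3))) - 11 = 39*(17/(6 + 2*I*sqrt(3))) - 11 = 663/(6 + 2*I*sqrt(3)) - 11 = -11 + 663/(6 + 2*I*sqrt(3))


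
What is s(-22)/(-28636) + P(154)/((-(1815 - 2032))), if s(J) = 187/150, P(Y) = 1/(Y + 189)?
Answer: -9623197/319710917400 ≈ -3.0100e-5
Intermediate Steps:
P(Y) = 1/(189 + Y)
s(J) = 187/150 (s(J) = 187*(1/150) = 187/150)
s(-22)/(-28636) + P(154)/((-(1815 - 2032))) = (187/150)/(-28636) + 1/((189 + 154)*((-(1815 - 2032)))) = (187/150)*(-1/28636) + 1/(343*((-1*(-217)))) = -187/4295400 + (1/343)/217 = -187/4295400 + (1/343)*(1/217) = -187/4295400 + 1/74431 = -9623197/319710917400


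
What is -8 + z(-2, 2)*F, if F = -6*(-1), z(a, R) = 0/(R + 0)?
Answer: -8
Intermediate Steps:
z(a, R) = 0 (z(a, R) = 0/R = 0)
F = 6
-8 + z(-2, 2)*F = -8 + 0*6 = -8 + 0 = -8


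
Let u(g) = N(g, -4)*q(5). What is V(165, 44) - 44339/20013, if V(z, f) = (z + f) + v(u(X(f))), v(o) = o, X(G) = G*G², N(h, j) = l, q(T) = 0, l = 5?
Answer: 4138378/20013 ≈ 206.78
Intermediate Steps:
N(h, j) = 5
X(G) = G³
u(g) = 0 (u(g) = 5*0 = 0)
V(z, f) = f + z (V(z, f) = (z + f) + 0 = (f + z) + 0 = f + z)
V(165, 44) - 44339/20013 = (44 + 165) - 44339/20013 = 209 - 44339*1/20013 = 209 - 44339/20013 = 4138378/20013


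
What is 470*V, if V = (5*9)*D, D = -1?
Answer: -21150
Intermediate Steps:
V = -45 (V = (5*9)*(-1) = 45*(-1) = -45)
470*V = 470*(-45) = -21150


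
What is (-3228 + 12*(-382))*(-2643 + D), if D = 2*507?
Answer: 12725748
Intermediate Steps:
D = 1014
(-3228 + 12*(-382))*(-2643 + D) = (-3228 + 12*(-382))*(-2643 + 1014) = (-3228 - 4584)*(-1629) = -7812*(-1629) = 12725748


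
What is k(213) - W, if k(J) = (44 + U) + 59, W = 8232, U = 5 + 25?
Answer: -8099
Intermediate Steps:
U = 30
k(J) = 133 (k(J) = (44 + 30) + 59 = 74 + 59 = 133)
k(213) - W = 133 - 1*8232 = 133 - 8232 = -8099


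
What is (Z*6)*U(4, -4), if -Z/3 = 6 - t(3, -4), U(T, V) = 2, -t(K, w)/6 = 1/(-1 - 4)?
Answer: -864/5 ≈ -172.80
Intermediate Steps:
t(K, w) = 6/5 (t(K, w) = -6/(-1 - 4) = -6/(-5) = -6*(-1/5) = 6/5)
Z = -72/5 (Z = -3*(6 - 1*6/5) = -3*(6 - 6/5) = -3*24/5 = -72/5 ≈ -14.400)
(Z*6)*U(4, -4) = -72/5*6*2 = -432/5*2 = -864/5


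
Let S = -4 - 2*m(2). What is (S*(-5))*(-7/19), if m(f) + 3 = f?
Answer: -70/19 ≈ -3.6842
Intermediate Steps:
m(f) = -3 + f
S = -2 (S = -4 - 2*(-3 + 2) = -4 - 2*(-1) = -4 + 2 = -2)
(S*(-5))*(-7/19) = (-2*(-5))*(-7/19) = 10*(-7*1/19) = 10*(-7/19) = -70/19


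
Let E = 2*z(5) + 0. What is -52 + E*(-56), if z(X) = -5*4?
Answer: 2188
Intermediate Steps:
z(X) = -20
E = -40 (E = 2*(-20) + 0 = -40 + 0 = -40)
-52 + E*(-56) = -52 - 40*(-56) = -52 + 2240 = 2188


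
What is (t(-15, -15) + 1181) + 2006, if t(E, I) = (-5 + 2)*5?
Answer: 3172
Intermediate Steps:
t(E, I) = -15 (t(E, I) = -3*5 = -15)
(t(-15, -15) + 1181) + 2006 = (-15 + 1181) + 2006 = 1166 + 2006 = 3172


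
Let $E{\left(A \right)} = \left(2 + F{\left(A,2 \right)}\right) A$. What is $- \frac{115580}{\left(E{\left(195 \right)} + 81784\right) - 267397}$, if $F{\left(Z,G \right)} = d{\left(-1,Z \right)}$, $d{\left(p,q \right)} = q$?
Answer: $\frac{57790}{73599} \approx 0.7852$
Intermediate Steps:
$F{\left(Z,G \right)} = Z$
$E{\left(A \right)} = A \left(2 + A\right)$ ($E{\left(A \right)} = \left(2 + A\right) A = A \left(2 + A\right)$)
$- \frac{115580}{\left(E{\left(195 \right)} + 81784\right) - 267397} = - \frac{115580}{\left(195 \left(2 + 195\right) + 81784\right) - 267397} = - \frac{115580}{\left(195 \cdot 197 + 81784\right) - 267397} = - \frac{115580}{\left(38415 + 81784\right) - 267397} = - \frac{115580}{120199 - 267397} = - \frac{115580}{-147198} = \left(-115580\right) \left(- \frac{1}{147198}\right) = \frac{57790}{73599}$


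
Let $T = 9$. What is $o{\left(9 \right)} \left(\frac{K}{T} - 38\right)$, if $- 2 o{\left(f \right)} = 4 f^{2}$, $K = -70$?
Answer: $7416$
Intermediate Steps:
$o{\left(f \right)} = - 2 f^{2}$ ($o{\left(f \right)} = - \frac{4 f^{2}}{2} = - 2 f^{2}$)
$o{\left(9 \right)} \left(\frac{K}{T} - 38\right) = - 2 \cdot 9^{2} \left(- \frac{70}{9} - 38\right) = \left(-2\right) 81 \left(\left(-70\right) \frac{1}{9} - 38\right) = - 162 \left(- \frac{70}{9} - 38\right) = \left(-162\right) \left(- \frac{412}{9}\right) = 7416$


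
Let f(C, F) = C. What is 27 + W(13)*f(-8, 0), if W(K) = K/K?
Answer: 19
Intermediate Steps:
W(K) = 1
27 + W(13)*f(-8, 0) = 27 + 1*(-8) = 27 - 8 = 19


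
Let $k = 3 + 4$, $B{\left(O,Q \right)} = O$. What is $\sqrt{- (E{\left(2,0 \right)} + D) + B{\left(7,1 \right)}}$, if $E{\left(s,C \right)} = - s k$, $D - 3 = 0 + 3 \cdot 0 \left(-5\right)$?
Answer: $3 \sqrt{2} \approx 4.2426$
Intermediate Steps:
$k = 7$
$D = 3$ ($D = 3 + \left(0 + 3 \cdot 0 \left(-5\right)\right) = 3 + \left(0 + 0 \left(-5\right)\right) = 3 + \left(0 + 0\right) = 3 + 0 = 3$)
$E{\left(s,C \right)} = - 7 s$ ($E{\left(s,C \right)} = - s 7 = - 7 s$)
$\sqrt{- (E{\left(2,0 \right)} + D) + B{\left(7,1 \right)}} = \sqrt{- (\left(-7\right) 2 + 3) + 7} = \sqrt{- (-14 + 3) + 7} = \sqrt{\left(-1\right) \left(-11\right) + 7} = \sqrt{11 + 7} = \sqrt{18} = 3 \sqrt{2}$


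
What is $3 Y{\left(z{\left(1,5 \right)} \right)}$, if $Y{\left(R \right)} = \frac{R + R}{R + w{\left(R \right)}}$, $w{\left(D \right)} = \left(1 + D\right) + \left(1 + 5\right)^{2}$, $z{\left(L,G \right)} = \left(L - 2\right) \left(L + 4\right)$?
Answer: $- \frac{10}{9} \approx -1.1111$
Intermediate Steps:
$z{\left(L,G \right)} = \left(-2 + L\right) \left(4 + L\right)$
$w{\left(D \right)} = 37 + D$ ($w{\left(D \right)} = \left(1 + D\right) + 6^{2} = \left(1 + D\right) + 36 = 37 + D$)
$Y{\left(R \right)} = \frac{2 R}{37 + 2 R}$ ($Y{\left(R \right)} = \frac{R + R}{R + \left(37 + R\right)} = \frac{2 R}{37 + 2 R}$)
$3 Y{\left(z{\left(1,5 \right)} \right)} = 3 \frac{2 \left(-8 + 1^{2} + 2 \cdot 1\right)}{37 + 2 \left(-8 + 1^{2} + 2 \cdot 1\right)} = 3 \frac{2 \left(-8 + 1 + 2\right)}{37 + 2 \left(-8 + 1 + 2\right)} = 3 \cdot 2 \left(-5\right) \frac{1}{37 + 2 \left(-5\right)} = 3 \cdot 2 \left(-5\right) \frac{1}{37 - 10} = 3 \cdot 2 \left(-5\right) \frac{1}{27} = 3 \left(- \frac{10}{27}\right) = - \frac{10}{9}$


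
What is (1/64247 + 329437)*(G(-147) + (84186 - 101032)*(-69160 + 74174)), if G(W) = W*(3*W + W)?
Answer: -1785918769876547520/64247 ≈ -2.7798e+13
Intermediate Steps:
G(W) = 4*W**2 (G(W) = W*(4*W) = 4*W**2)
(1/64247 + 329437)*(G(-147) + (84186 - 101032)*(-69160 + 74174)) = (1/64247 + 329437)*(4*(-147)**2 + (84186 - 101032)*(-69160 + 74174)) = (1/64247 + 329437)*(4*21609 - 16846*5014) = 21165338940*(86436 - 84465844)/64247 = (21165338940/64247)*(-84379408) = -1785918769876547520/64247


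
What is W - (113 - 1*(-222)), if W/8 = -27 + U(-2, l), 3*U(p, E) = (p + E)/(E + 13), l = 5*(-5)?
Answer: -545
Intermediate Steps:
l = -25
U(p, E) = (E + p)/(3*(13 + E)) (U(p, E) = ((p + E)/(E + 13))/3 = ((E + p)/(13 + E))/3 = (E + p)/(3*(13 + E)))
W = -210 (W = 8*(-27 + (-25 - 2)/(3*(13 - 25))) = 8*(-27 + (1/3)*(-27)/(-12)) = 8*(-27 + (1/3)*(-1/12)*(-27)) = 8*(-27 + 3/4) = 8*(-105/4) = -210)
W - (113 - 1*(-222)) = -210 - (113 - 1*(-222)) = -210 - (113 + 222) = -210 - 1*335 = -210 - 335 = -545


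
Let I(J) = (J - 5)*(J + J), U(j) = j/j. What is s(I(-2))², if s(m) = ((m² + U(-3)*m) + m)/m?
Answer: 900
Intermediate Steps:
U(j) = 1
I(J) = 2*J*(-5 + J) (I(J) = (-5 + J)*(2*J) = 2*J*(-5 + J))
s(m) = (m² + 2*m)/m (s(m) = ((m² + 1*m) + m)/m = ((m² + m) + m)/m = ((m + m²) + m)/m = (m² + 2*m)/m)
s(I(-2))² = (2 + 2*(-2)*(-5 - 2))² = (2 + 2*(-2)*(-7))² = (2 + 28)² = 30² = 900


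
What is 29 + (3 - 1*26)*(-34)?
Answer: 811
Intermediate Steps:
29 + (3 - 1*26)*(-34) = 29 + (3 - 26)*(-34) = 29 - 23*(-34) = 29 + 782 = 811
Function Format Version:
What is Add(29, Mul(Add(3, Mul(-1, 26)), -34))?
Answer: 811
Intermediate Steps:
Add(29, Mul(Add(3, Mul(-1, 26)), -34)) = Add(29, Mul(Add(3, -26), -34)) = Add(29, Mul(-23, -34)) = Add(29, 782) = 811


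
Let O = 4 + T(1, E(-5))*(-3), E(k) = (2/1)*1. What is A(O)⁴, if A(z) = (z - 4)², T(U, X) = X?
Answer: 1679616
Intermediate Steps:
E(k) = 2 (E(k) = (2*1)*1 = 2*1 = 2)
O = -2 (O = 4 + 2*(-3) = 4 - 6 = -2)
A(z) = (-4 + z)²
A(O)⁴ = ((-4 - 2)²)⁴ = ((-6)²)⁴ = 36⁴ = 1679616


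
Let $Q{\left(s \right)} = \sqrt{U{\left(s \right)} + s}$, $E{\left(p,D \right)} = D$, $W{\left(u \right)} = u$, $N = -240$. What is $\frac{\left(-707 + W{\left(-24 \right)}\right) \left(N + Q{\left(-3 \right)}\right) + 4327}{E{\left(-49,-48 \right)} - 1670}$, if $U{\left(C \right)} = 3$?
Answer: $- \frac{179767}{1718} \approx -104.64$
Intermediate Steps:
$Q{\left(s \right)} = \sqrt{3 + s}$
$\frac{\left(-707 + W{\left(-24 \right)}\right) \left(N + Q{\left(-3 \right)}\right) + 4327}{E{\left(-49,-48 \right)} - 1670} = \frac{\left(-707 - 24\right) \left(-240 + \sqrt{3 - 3}\right) + 4327}{-48 - 1670} = \frac{- 731 \left(-240 + \sqrt{0}\right) + 4327}{-1718} = \left(- 731 \left(-240 + 0\right) + 4327\right) \left(- \frac{1}{1718}\right) = \left(\left(-731\right) \left(-240\right) + 4327\right) \left(- \frac{1}{1718}\right) = \left(175440 + 4327\right) \left(- \frac{1}{1718}\right) = 179767 \left(- \frac{1}{1718}\right) = - \frac{179767}{1718}$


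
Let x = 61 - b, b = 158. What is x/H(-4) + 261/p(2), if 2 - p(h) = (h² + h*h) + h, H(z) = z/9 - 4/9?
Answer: 153/2 ≈ 76.500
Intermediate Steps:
H(z) = -4/9 + z/9 (H(z) = z*(⅑) - 4*⅑ = z/9 - 4/9 = -4/9 + z/9)
p(h) = 2 - h - 2*h² (p(h) = 2 - ((h² + h*h) + h) = 2 - ((h² + h²) + h) = 2 - (2*h² + h) = 2 - (h + 2*h²) = 2 + (-h - 2*h²) = 2 - h - 2*h²)
x = -97 (x = 61 - 1*158 = 61 - 158 = -97)
x/H(-4) + 261/p(2) = -97/(-4/9 + (⅑)*(-4)) + 261/(2 - 1*2 - 2*2²) = -97/(-4/9 - 4/9) + 261/(2 - 2 - 2*4) = -97/(-8/9) + 261/(2 - 2 - 8) = -97*(-9/8) + 261/(-8) = 873/8 + 261*(-⅛) = 873/8 - 261/8 = 153/2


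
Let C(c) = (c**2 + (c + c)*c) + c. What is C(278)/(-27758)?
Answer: -116065/13879 ≈ -8.3626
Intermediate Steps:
C(c) = c + 3*c**2 (C(c) = (c**2 + (2*c)*c) + c = (c**2 + 2*c**2) + c = 3*c**2 + c = c + 3*c**2)
C(278)/(-27758) = (278*(1 + 3*278))/(-27758) = (278*(1 + 834))*(-1/27758) = (278*835)*(-1/27758) = 232130*(-1/27758) = -116065/13879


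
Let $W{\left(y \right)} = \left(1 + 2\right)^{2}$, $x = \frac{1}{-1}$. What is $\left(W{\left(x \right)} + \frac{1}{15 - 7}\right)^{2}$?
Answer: $\frac{5329}{64} \approx 83.266$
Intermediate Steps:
$x = -1$
$W{\left(y \right)} = 9$ ($W{\left(y \right)} = 3^{2} = 9$)
$\left(W{\left(x \right)} + \frac{1}{15 - 7}\right)^{2} = \left(9 + \frac{1}{15 - 7}\right)^{2} = \left(9 + \frac{1}{8}\right)^{2} = \left(\frac{73}{8}\right)^{2} = \frac{5329}{64}$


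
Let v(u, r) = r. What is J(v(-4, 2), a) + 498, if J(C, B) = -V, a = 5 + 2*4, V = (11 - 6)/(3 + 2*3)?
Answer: 4477/9 ≈ 497.44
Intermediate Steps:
V = 5/9 (V = 5/(3 + 6) = 5/9 ≈ 0.55556)
a = 13 (a = 5 + 8 = 13)
J(C, B) = -5/9 (J(C, B) = -1*5/9 = -5/9)
J(v(-4, 2), a) + 498 = -5/9 + 498 = 4477/9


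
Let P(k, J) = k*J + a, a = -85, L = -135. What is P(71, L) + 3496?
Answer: -6174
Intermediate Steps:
P(k, J) = -85 + J*k (P(k, J) = k*J - 85 = J*k - 85 = -85 + J*k)
P(71, L) + 3496 = (-85 - 135*71) + 3496 = (-85 - 9585) + 3496 = -9670 + 3496 = -6174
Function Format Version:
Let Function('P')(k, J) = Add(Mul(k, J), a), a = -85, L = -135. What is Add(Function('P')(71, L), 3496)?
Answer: -6174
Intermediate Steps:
Function('P')(k, J) = Add(-85, Mul(J, k)) (Function('P')(k, J) = Add(Mul(k, J), -85) = Add(Mul(J, k), -85) = Add(-85, Mul(J, k)))
Add(Function('P')(71, L), 3496) = Add(Add(-85, Mul(-135, 71)), 3496) = Add(Add(-85, -9585), 3496) = Add(-9670, 3496) = -6174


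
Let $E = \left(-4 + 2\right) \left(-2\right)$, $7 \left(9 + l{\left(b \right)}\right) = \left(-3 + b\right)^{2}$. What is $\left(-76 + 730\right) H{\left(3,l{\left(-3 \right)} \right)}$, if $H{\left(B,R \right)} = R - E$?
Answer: $- \frac{35970}{7} \approx -5138.6$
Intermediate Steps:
$l{\left(b \right)} = -9 + \frac{\left(-3 + b\right)^{2}}{7}$
$E = 4$ ($E = \left(-2\right) \left(-2\right) = 4$)
$H{\left(B,R \right)} = -4 + R$ ($H{\left(B,R \right)} = R - 4 = -4 + R$)
$\left(-76 + 730\right) H{\left(3,l{\left(-3 \right)} \right)} = \left(-76 + 730\right) \left(-4 - \left(9 - \frac{\left(-3 - 3\right)^{2}}{7}\right)\right) = 654 \left(-4 - \left(9 - \frac{\left(-6\right)^{2}}{7}\right)\right) = 654 \left(-4 + \left(-9 + \frac{1}{7} \cdot 36\right)\right) = 654 \left(-4 + \left(-9 + \frac{36}{7}\right)\right) = 654 \left(-4 - \frac{27}{7}\right) = 654 \left(- \frac{55}{7}\right) = - \frac{35970}{7}$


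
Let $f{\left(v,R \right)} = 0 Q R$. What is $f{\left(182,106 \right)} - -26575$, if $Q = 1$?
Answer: $26575$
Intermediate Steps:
$f{\left(v,R \right)} = 0$ ($f{\left(v,R \right)} = 0 \cdot 1 R = 0 R = 0$)
$f{\left(182,106 \right)} - -26575 = 0 - -26575 = 0 + 26575 = 26575$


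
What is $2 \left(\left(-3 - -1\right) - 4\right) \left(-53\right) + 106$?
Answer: $742$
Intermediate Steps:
$2 \left(\left(-3 - -1\right) - 4\right) \left(-53\right) + 106 = 2 \left(\left(-3 + 1\right) - 4\right) \left(-53\right) + 106 = 2 \left(-2 - 4\right) \left(-53\right) + 106 = 2 \left(-6\right) \left(-53\right) + 106 = \left(-12\right) \left(-53\right) + 106 = 636 + 106 = 742$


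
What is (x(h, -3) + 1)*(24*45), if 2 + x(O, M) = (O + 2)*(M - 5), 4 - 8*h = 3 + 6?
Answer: -12960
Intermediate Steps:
h = -5/8 (h = ½ - (3 + 6)/8 = ½ - ⅛*9 = ½ - 9/8 = -5/8 ≈ -0.62500)
x(O, M) = -2 + (-5 + M)*(2 + O) (x(O, M) = -2 + (O + 2)*(M - 5) = -2 + (2 + O)*(-5 + M) = -2 + (-5 + M)*(2 + O))
(x(h, -3) + 1)*(24*45) = ((-12 - 5*(-5/8) + 2*(-3) - 3*(-5/8)) + 1)*(24*45) = ((-12 + 25/8 - 6 + 15/8) + 1)*1080 = (-13 + 1)*1080 = -12*1080 = -12960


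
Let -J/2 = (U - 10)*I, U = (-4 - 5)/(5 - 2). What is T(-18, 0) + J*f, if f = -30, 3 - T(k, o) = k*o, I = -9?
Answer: 7023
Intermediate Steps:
T(k, o) = 3 - k*o
U = -3 (U = -9/3 = -9*1/3 = -3)
J = -234 (J = -2*(-3 - 10)*(-9) = -(-26)*(-9) = -2*117 = -234)
T(-18, 0) + J*f = (3 - 1*(-18)*0) - 234*(-30) = (3 + 0) + 7020 = 3 + 7020 = 7023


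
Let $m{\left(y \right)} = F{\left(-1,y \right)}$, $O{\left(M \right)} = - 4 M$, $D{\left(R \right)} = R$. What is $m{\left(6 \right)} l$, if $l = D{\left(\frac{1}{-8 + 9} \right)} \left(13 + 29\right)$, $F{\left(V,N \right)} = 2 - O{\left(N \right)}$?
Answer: $1092$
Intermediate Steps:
$F{\left(V,N \right)} = 2 + 4 N$ ($F{\left(V,N \right)} = 2 - - 4 N = 2 + 4 N$)
$l = 42$ ($l = \frac{13 + 29}{-8 + 9} = 1^{-1} \cdot 42 = 1 \cdot 42 = 42$)
$m{\left(y \right)} = 2 + 4 y$
$m{\left(6 \right)} l = \left(2 + 4 \cdot 6\right) 42 = \left(2 + 24\right) 42 = 26 \cdot 42 = 1092$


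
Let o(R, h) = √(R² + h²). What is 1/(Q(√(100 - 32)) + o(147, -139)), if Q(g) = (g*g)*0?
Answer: √40930/40930 ≈ 0.0049429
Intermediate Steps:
Q(g) = 0 (Q(g) = g²*0 = 0)
1/(Q(√(100 - 32)) + o(147, -139)) = 1/(0 + √(147² + (-139)²)) = 1/(0 + √(21609 + 19321)) = 1/(0 + √40930) = 1/(√40930) = √40930/40930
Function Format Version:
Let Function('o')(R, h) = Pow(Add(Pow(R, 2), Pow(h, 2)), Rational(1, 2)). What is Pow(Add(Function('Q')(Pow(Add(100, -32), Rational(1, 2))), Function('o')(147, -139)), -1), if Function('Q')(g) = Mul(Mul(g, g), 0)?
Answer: Mul(Rational(1, 40930), Pow(40930, Rational(1, 2))) ≈ 0.0049429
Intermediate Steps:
Function('Q')(g) = 0 (Function('Q')(g) = Mul(Pow(g, 2), 0) = 0)
Pow(Add(Function('Q')(Pow(Add(100, -32), Rational(1, 2))), Function('o')(147, -139)), -1) = Pow(Add(0, Pow(Add(Pow(147, 2), Pow(-139, 2)), Rational(1, 2))), -1) = Pow(Add(0, Pow(Add(21609, 19321), Rational(1, 2))), -1) = Pow(Add(0, Pow(40930, Rational(1, 2))), -1) = Pow(Pow(40930, Rational(1, 2)), -1) = Mul(Rational(1, 40930), Pow(40930, Rational(1, 2)))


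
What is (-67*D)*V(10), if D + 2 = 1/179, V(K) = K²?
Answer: 2391900/179 ≈ 13363.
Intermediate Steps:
D = -357/179 (D = -2 + 1/179 = -357/179 ≈ -1.9944)
(-67*D)*V(10) = -67*(-357/179)*10² = (23919/179)*100 = 2391900/179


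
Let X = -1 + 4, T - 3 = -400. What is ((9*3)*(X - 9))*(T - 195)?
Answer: 95904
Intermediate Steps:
T = -397 (T = 3 - 400 = -397)
X = 3
((9*3)*(X - 9))*(T - 195) = ((9*3)*(3 - 9))*(-397 - 195) = (27*(-6))*(-592) = -162*(-592) = 95904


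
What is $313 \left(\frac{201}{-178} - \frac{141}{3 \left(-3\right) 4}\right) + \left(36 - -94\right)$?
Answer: $\frac{1070641}{1068} \approx 1002.5$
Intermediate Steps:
$313 \left(\frac{201}{-178} - \frac{141}{3 \left(-3\right) 4}\right) + \left(36 - -94\right) = 313 \left(201 \left(- \frac{1}{178}\right) - \frac{141}{\left(-9\right) 4}\right) + \left(36 + 94\right) = 313 \left(- \frac{201}{178} - \frac{141}{-36}\right) + 130 = 313 \left(- \frac{201}{178} - - \frac{47}{12}\right) + 130 = 313 \left(- \frac{201}{178} + \frac{47}{12}\right) + 130 = 313 \cdot \frac{2977}{1068} + 130 = \frac{931801}{1068} + 130 = \frac{1070641}{1068}$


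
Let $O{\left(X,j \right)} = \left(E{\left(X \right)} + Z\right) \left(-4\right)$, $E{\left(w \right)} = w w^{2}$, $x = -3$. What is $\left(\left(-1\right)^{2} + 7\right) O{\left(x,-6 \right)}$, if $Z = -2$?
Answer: $928$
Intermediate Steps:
$E{\left(w \right)} = w^{3}$
$O{\left(X,j \right)} = 8 - 4 X^{3}$ ($O{\left(X,j \right)} = \left(X^{3} - 2\right) \left(-4\right) = \left(-2 + X^{3}\right) \left(-4\right) = 8 - 4 X^{3}$)
$\left(\left(-1\right)^{2} + 7\right) O{\left(x,-6 \right)} = \left(\left(-1\right)^{2} + 7\right) \left(8 - 4 \left(-3\right)^{3}\right) = \left(1 + 7\right) \left(8 - -108\right) = 8 \left(8 + 108\right) = 8 \cdot 116 = 928$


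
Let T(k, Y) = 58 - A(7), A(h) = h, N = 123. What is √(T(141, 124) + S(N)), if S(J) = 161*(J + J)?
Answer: √39657 ≈ 199.14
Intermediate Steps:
S(J) = 322*J (S(J) = 161*(2*J) = 322*J)
T(k, Y) = 51 (T(k, Y) = 58 - 1*7 = 58 - 7 = 51)
√(T(141, 124) + S(N)) = √(51 + 322*123) = √(51 + 39606) = √39657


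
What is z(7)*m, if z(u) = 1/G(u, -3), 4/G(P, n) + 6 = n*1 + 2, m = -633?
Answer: 4431/4 ≈ 1107.8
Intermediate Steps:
G(P, n) = 4/(-4 + n) (G(P, n) = 4/(-6 + (n*1 + 2)) = 4/(-6 + (n + 2)) = 4/(-6 + (2 + n)) = 4/(-4 + n))
z(u) = -7/4 (z(u) = 1/(4/(-4 - 3)) = 1/(4/(-7)) = 1/(4*(-⅐)) = 1/(-4/7) = -7/4)
z(7)*m = -7/4*(-633) = 4431/4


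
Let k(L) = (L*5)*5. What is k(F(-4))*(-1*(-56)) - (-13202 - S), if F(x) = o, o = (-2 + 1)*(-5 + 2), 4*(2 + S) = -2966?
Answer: 33317/2 ≈ 16659.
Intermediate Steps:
S = -1487/2 (S = -2 + (¼)*(-2966) = -2 - 1483/2 = -1487/2 ≈ -743.50)
o = 3 (o = -1*(-3) = 3)
F(x) = 3
k(L) = 25*L (k(L) = (5*L)*5 = 25*L)
k(F(-4))*(-1*(-56)) - (-13202 - S) = (25*3)*(-1*(-56)) - (-13202 - 1*(-1487/2)) = 75*56 - (-13202 + 1487/2) = 4200 - 1*(-24917/2) = 4200 + 24917/2 = 33317/2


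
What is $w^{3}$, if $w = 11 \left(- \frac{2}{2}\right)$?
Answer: $-1331$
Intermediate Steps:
$w = -11$ ($w = 11 \left(\left(-2\right) \frac{1}{2}\right) = 11 \left(-1\right) = -11$)
$w^{3} = \left(-11\right)^{3} = -1331$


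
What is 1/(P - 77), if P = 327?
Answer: 1/250 ≈ 0.0040000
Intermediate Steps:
1/(P - 77) = 1/(327 - 77) = 1/250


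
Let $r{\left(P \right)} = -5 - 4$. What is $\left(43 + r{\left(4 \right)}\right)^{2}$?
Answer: $1156$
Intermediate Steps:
$r{\left(P \right)} = -9$
$\left(43 + r{\left(4 \right)}\right)^{2} = \left(43 - 9\right)^{2} = 34^{2} = 1156$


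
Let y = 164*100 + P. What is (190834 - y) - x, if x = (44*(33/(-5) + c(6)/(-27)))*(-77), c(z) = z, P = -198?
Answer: 6818324/45 ≈ 1.5152e+5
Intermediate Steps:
x = 1040116/45 (x = (44*(33/(-5) + 6/(-27)))*(-77) = (44*(33*(-⅕) + 6*(-1/27)))*(-77) = (44*(-33/5 - 2/9))*(-77) = (44*(-307/45))*(-77) = -13508/45*(-77) = 1040116/45 ≈ 23114.)
y = 16202 (y = 164*100 - 198 = 16400 - 198 = 16202)
(190834 - y) - x = (190834 - 1*16202) - 1*1040116/45 = (190834 - 16202) - 1040116/45 = 174632 - 1040116/45 = 6818324/45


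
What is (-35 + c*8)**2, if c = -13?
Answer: 19321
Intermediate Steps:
(-35 + c*8)**2 = (-35 - 13*8)**2 = (-35 - 104)**2 = (-139)**2 = 19321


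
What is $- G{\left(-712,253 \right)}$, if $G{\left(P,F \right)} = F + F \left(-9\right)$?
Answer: $2024$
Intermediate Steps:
$G{\left(P,F \right)} = - 8 F$ ($G{\left(P,F \right)} = F - 9 F = - 8 F$)
$- G{\left(-712,253 \right)} = - \left(-8\right) 253 = \left(-1\right) \left(-2024\right) = 2024$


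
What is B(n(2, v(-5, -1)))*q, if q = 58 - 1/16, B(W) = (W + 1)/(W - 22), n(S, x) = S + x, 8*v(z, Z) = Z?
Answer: -927/112 ≈ -8.2768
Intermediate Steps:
v(z, Z) = Z/8
B(W) = (1 + W)/(-22 + W)
q = 927/16 (q = 58 - 1*1/16 = 58 - 1/16 = 927/16 ≈ 57.938)
B(n(2, v(-5, -1)))*q = ((1 + (2 + (⅛)*(-1)))/(-22 + (2 + (⅛)*(-1))))*(927/16) = ((1 + (2 - ⅛))/(-22 + (2 - ⅛)))*(927/16) = ((1 + 15/8)/(-22 + 15/8))*(927/16) = ((23/8)/(-161/8))*(927/16) = -8/161*23/8*(927/16) = -⅐*927/16 = -927/112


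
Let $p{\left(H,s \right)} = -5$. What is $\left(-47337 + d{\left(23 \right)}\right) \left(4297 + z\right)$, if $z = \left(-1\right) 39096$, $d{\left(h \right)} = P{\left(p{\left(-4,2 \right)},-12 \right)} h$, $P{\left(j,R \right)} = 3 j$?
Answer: $1659285918$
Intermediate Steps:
$d{\left(h \right)} = - 15 h$ ($d{\left(h \right)} = 3 \left(-5\right) h = - 15 h$)
$z = -39096$
$\left(-47337 + d{\left(23 \right)}\right) \left(4297 + z\right) = \left(-47337 - 345\right) \left(4297 - 39096\right) = \left(-47337 - 345\right) \left(-34799\right) = \left(-47682\right) \left(-34799\right) = 1659285918$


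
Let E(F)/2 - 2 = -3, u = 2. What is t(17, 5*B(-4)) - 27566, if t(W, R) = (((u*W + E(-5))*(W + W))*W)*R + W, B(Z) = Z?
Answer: -397469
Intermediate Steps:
E(F) = -2 (E(F) = 4 + 2*(-3) = 4 - 6 = -2)
t(W, R) = W + 2*R*W**2*(-2 + 2*W) (t(W, R) = (((2*W - 2)*(W + W))*W)*R + W = (((-2 + 2*W)*(2*W))*W)*R + W = ((2*W*(-2 + 2*W))*W)*R + W = (2*W**2*(-2 + 2*W))*R + W = 2*R*W**2*(-2 + 2*W) + W = W + 2*R*W**2*(-2 + 2*W))
t(17, 5*B(-4)) - 27566 = 17*(1 - 4*5*(-4)*17 + 4*(5*(-4))*17**2) - 27566 = 17*(1 - 4*(-20)*17 + 4*(-20)*289) - 27566 = 17*(1 + 1360 - 23120) - 27566 = 17*(-21759) - 27566 = -369903 - 27566 = -397469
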